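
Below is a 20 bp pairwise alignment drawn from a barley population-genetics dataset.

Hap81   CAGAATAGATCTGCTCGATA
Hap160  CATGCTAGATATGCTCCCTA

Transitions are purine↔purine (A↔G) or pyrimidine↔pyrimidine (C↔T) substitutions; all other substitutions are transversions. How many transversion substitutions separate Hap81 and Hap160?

Mismatches occur at site 3 (G↔T, transversion), site 4 (A↔G, transition), site 5 (A↔C, transversion), site 11 (C↔A, transversion), site 17 (G↔C, transversion), site 18 (A↔C, transversion).
Of the 6 differences, 1 transition and 5 transversions, so the answer is 5.

5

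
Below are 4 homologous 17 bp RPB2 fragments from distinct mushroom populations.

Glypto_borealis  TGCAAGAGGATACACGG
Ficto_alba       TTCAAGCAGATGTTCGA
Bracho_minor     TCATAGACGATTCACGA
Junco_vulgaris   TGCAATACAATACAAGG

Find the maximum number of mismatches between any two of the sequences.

Pairwise Hamming distances:
  Glypto_borealis vs Ficto_alba: 7
  Glypto_borealis vs Bracho_minor: 6
  Glypto_borealis vs Junco_vulgaris: 4
  Ficto_alba vs Bracho_minor: 8
  Ficto_alba vs Junco_vulgaris: 10
  Bracho_minor vs Junco_vulgaris: 8
The largest is 10, between Ficto_alba and Junco_vulgaris.

10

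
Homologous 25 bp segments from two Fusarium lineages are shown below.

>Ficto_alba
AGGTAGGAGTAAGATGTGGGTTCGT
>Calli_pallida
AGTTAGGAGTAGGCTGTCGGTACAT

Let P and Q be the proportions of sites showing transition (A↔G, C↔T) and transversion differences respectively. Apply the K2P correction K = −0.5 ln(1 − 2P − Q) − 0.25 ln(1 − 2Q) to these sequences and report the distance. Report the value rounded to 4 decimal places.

The sequences differ at positions 3 (G/T, transversion), 12 (A/G, transition), 14 (A/C, transversion), 18 (G/C, transversion), 22 (T/A, transversion), 24 (G/A, transition).
Of the 6 differences, 2 transitions and 4 transversions over 25 sites: P = 2/25 = 0.080000, Q = 4/25 = 0.160000.
d = −0.5·ln(0.680000) − 0.25·ln(0.680000) = −0.5·(-0.385662) − 0.25·(-0.385662) = 0.2892.

0.2892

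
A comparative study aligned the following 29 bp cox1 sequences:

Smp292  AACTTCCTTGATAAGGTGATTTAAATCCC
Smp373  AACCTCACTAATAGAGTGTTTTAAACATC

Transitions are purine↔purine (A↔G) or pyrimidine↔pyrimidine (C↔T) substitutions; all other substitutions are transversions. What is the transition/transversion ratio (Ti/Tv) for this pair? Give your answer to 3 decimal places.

The sequences differ at positions 4 (T/C, transition), 7 (C/A, transversion), 8 (T/C, transition), 10 (G/A, transition), 14 (A/G, transition), 15 (G/A, transition), 19 (A/T, transversion), 26 (T/C, transition), 27 (C/A, transversion), 28 (C/T, transition).
Of the 10 differences, 7 transitions and 3 transversions, so Ti/Tv = 7/3 = 2.333.

2.333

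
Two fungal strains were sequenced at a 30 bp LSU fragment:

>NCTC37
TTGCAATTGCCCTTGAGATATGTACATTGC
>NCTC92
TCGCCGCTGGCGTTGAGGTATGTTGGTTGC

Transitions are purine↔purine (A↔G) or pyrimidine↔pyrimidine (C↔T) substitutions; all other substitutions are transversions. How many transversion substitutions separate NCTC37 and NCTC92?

Mismatches occur at site 2 (T↔C, transition), site 5 (A↔C, transversion), site 6 (A↔G, transition), site 7 (T↔C, transition), site 10 (C↔G, transversion), site 12 (C↔G, transversion), site 18 (A↔G, transition), site 24 (A↔T, transversion), site 25 (C↔G, transversion), site 26 (A↔G, transition).
Of the 10 differences, 5 transitions and 5 transversions, so the answer is 5.

5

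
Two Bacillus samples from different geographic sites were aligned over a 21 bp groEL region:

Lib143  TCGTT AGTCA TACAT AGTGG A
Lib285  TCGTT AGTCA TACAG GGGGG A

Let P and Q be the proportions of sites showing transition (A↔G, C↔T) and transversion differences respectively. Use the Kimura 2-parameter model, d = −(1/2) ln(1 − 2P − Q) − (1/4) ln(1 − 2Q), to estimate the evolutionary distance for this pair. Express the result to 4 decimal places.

Mismatches occur at site 15 (T/G, transversion), site 16 (A/G, transition), site 18 (T/G, transversion).
Of the 3 differences, 1 transition and 2 transversions over 21 sites: P = 1/21 = 0.047619, Q = 2/21 = 0.095238.
d = −0.5·ln(0.809524) − 0.25·ln(0.809524) = −0.5·(-0.211309) − 0.25·(-0.211309) = 0.1585.

0.1585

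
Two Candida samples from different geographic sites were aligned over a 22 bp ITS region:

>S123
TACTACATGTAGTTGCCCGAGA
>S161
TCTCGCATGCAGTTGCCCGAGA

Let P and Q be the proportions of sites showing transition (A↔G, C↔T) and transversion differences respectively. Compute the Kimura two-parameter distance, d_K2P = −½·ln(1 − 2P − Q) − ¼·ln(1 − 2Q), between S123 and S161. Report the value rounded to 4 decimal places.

0.2869

Mismatches occur at site 2 (A↔C, transversion), site 3 (C↔T, transition), site 4 (T↔C, transition), site 5 (A↔G, transition), site 10 (T↔C, transition).
Of the 5 differences, 4 transitions and 1 transversion over 22 sites: P = 4/22 = 0.181818, Q = 1/22 = 0.045455.
d = −0.5·ln(0.590909) − 0.25·ln(0.909090) = −0.5·(-0.526093) − 0.25·(-0.095311) = 0.2869.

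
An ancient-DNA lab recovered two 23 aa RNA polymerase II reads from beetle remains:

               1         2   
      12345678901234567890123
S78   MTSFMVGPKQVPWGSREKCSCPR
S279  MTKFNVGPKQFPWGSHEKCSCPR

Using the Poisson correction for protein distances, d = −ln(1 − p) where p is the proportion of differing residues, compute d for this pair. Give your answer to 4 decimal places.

The sequences differ at positions 3 (S/K), 5 (M/N), 11 (V/F), 16 (R/H).
p = 4/23 = 0.173913.
d = −ln(1 − 0.173913) = −ln(0.826087) = 0.1911.

0.1911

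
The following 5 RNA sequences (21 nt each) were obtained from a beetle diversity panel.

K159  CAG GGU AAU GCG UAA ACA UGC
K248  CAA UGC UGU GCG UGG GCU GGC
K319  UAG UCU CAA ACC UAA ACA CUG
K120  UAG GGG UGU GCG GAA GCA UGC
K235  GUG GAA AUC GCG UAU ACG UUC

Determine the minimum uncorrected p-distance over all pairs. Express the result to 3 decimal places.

Pairwise Hamming distances:
  K159 vs K248: 10
  K159 vs K319: 10
  K159 vs K120: 6
  K159 vs K235: 9
  K248 vs K319: 16
  K248 vs K120: 9
  K248 vs K235: 15
  K319 vs K120: 13
  K319 vs K235: 14
  K120 vs K235: 12
The smallest is 6 mismatches, between K159 and K120; p = 6/21 = 0.286.

0.286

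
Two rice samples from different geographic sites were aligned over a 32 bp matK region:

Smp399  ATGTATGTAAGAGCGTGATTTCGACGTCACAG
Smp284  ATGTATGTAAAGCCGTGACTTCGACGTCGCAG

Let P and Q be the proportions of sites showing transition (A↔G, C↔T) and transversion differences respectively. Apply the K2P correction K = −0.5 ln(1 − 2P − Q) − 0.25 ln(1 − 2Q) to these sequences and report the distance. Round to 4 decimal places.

0.1813

Mismatches occur at site 11 (G↔A, transition), site 12 (A↔G, transition), site 13 (G↔C, transversion), site 19 (T↔C, transition), site 29 (A↔G, transition).
Of the 5 differences, 4 transitions and 1 transversion over 32 sites: P = 4/32 = 0.125000, Q = 1/32 = 0.031250.
d = −0.5·ln(0.718750) − 0.25·ln(0.937500) = −0.5·(-0.330242) − 0.25·(-0.064539) = 0.1813.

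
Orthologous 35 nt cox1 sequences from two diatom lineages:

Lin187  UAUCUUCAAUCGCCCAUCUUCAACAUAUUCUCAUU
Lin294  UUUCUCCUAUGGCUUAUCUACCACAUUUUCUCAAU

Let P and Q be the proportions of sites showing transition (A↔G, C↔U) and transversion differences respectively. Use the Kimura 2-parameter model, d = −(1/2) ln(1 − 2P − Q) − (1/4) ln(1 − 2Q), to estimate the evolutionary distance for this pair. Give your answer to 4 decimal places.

Mismatches occur at site 2 (A/U, transversion), site 6 (U/C, transition), site 8 (A/U, transversion), site 11 (C/G, transversion), site 14 (C/U, transition), site 15 (C/U, transition), site 20 (U/A, transversion), site 22 (A/C, transversion), site 27 (A/U, transversion), site 34 (U/A, transversion).
Of the 10 differences, 3 transitions and 7 transversions over 35 sites: P = 3/35 = 0.085714, Q = 7/35 = 0.200000.
d = −0.5·ln(0.628572) − 0.25·ln(0.600000) = −0.5·(-0.464305) − 0.25·(-0.510826) = 0.3599.

0.3599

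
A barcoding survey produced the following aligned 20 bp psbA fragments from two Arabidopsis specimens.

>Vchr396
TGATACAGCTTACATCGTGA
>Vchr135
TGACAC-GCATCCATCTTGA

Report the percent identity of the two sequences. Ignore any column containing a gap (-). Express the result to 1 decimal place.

Excluding the 1 gap column leaves 19 comparable sites.
Mismatches occur at site 4 (T/C), site 10 (T/A), site 12 (A/C), site 17 (G/T).
15 of the 19 comparable sites match, so the percent identity is 15/19 × 100 = 78.9%.

78.9%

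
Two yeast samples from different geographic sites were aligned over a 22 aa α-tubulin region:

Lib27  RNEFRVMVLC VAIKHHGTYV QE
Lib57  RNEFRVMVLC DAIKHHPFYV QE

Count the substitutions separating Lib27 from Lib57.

3

Differing sites — 11:V/D; 17:G/P; 18:T/F.
That gives 3 mismatches out of 22 aligned sites, so the Hamming distance is 3.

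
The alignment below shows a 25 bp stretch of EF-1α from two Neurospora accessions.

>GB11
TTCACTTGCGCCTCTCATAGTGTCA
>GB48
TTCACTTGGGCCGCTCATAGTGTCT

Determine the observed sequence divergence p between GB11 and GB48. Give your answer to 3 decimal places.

Mismatches occur at site 9 (C→G), site 13 (T→G), site 25 (A→T).
There are 3 differences over 25 sites, so p = 3/25 = 0.120.

0.120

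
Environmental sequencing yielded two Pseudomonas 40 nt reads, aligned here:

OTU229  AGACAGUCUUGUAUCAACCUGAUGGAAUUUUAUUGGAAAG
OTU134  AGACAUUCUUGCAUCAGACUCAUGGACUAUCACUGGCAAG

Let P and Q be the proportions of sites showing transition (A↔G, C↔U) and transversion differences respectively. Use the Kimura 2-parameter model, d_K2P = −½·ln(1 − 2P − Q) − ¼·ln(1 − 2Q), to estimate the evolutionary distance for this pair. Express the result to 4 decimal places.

Mismatches occur at site 6 (G↔U, transversion), site 12 (U↔C, transition), site 17 (A↔G, transition), site 18 (C↔A, transversion), site 21 (G↔C, transversion), site 27 (A↔C, transversion), site 29 (U↔A, transversion), site 31 (U↔C, transition), site 33 (U↔C, transition), site 37 (A↔C, transversion).
Of the 10 differences, 4 transitions and 6 transversions over 40 sites: P = 4/40 = 0.100000, Q = 6/40 = 0.150000.
d = −0.5·ln(0.650000) − 0.25·ln(0.700000) = −0.5·(-0.430783) − 0.25·(-0.356675) = 0.3046.

0.3046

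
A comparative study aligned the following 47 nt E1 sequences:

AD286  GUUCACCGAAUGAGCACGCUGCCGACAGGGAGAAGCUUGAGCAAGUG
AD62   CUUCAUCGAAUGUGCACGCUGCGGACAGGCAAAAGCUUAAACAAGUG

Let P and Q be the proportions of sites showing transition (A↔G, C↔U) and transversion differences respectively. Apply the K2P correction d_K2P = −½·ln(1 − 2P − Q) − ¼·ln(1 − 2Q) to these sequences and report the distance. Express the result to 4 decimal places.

0.1940

Mismatches occur at site 1 (G↔C, transversion), site 6 (C↔U, transition), site 13 (A↔U, transversion), site 23 (C↔G, transversion), site 30 (G↔C, transversion), site 32 (G↔A, transition), site 39 (G↔A, transition), site 41 (G↔A, transition).
Of the 8 differences, 4 transitions and 4 transversions over 47 sites: P = 4/47 = 0.085106, Q = 4/47 = 0.085106.
d = −0.5·ln(0.744682) − 0.25·ln(0.829788) = −0.5·(-0.294798) − 0.25·(-0.186585) = 0.1940.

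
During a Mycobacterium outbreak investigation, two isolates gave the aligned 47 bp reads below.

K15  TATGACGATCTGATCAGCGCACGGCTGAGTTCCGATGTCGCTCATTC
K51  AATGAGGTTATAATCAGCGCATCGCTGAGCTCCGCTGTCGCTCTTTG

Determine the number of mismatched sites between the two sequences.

Differing sites — 1:T/A; 6:C/G; 8:A/T; 10:C/A; 12:G/A; 22:C/T; 23:G/C; 30:T/C; 35:A/C; 44:A/T; 47:C/G.
That gives 11 mismatches out of 47 aligned sites, so the Hamming distance is 11.

11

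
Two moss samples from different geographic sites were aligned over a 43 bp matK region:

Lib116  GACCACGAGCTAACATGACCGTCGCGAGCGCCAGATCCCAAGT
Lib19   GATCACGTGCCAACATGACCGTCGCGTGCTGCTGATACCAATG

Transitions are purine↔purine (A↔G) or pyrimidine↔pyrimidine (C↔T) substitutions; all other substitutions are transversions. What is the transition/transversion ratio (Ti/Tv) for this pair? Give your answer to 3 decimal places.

0.250

The sequences differ at positions 3 (C/T, transition), 8 (A/T, transversion), 11 (T/C, transition), 27 (A/T, transversion), 30 (G/T, transversion), 31 (C/G, transversion), 33 (A/T, transversion), 37 (C/A, transversion), 42 (G/T, transversion), 43 (T/G, transversion).
Of the 10 differences, 2 transitions and 8 transversions, so Ti/Tv = 2/8 = 0.250.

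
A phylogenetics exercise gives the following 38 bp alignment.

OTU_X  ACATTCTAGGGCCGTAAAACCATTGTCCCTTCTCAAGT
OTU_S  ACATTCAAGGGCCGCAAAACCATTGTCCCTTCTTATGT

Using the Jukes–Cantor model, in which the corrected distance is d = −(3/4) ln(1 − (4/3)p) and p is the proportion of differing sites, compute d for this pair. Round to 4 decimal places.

Mismatches occur at site 7 (T→A), site 15 (T→C), site 34 (C→T), site 36 (A→T).
p = 4/38 = 0.105263.
d = −0.75 · ln(1 − (4/3)·0.105263) = −0.75 · ln(0.859649) = −0.75 · (-0.151231) = 0.1134.

0.1134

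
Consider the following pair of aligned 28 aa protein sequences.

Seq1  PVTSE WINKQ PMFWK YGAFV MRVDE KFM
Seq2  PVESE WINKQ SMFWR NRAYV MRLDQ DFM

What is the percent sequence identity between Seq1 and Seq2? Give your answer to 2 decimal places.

67.86%

Mismatches occur at site 3 (T/E), site 11 (P/S), site 15 (K/R), site 16 (Y/N), site 17 (G/R), site 19 (F/Y), site 23 (V/L), site 25 (E/Q), site 26 (K/D).
19 of the 28 sites match, so the percent identity is 19/28 × 100 = 67.86%.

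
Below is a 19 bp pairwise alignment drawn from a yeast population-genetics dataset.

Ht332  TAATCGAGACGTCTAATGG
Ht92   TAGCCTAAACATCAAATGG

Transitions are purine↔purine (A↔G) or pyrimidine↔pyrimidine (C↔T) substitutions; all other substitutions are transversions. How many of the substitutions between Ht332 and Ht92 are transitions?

Differing sites — 3:A/G (Ti); 4:T/C (Ti); 6:G/T (Tv); 8:G/A (Ti); 11:G/A (Ti); 14:T/A (Tv).
Of the 6 differences, 4 transitions and 2 transversions, so the answer is 4.

4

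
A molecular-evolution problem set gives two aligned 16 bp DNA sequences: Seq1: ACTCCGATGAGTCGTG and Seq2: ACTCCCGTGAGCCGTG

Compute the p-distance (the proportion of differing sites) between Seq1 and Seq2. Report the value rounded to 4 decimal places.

Differing sites — 6:G/C; 7:A/G; 12:T/C.
There are 3 differences over 16 sites, so p = 3/16 = 0.1875.

0.1875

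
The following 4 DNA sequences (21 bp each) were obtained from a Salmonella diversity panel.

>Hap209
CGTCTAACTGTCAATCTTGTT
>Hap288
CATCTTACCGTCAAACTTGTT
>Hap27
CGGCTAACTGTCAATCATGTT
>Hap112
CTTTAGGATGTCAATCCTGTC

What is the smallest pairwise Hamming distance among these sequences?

2

Pairwise Hamming distances:
  Hap209 vs Hap288: 4
  Hap209 vs Hap27: 2
  Hap209 vs Hap112: 8
  Hap288 vs Hap27: 6
  Hap288 vs Hap112: 10
  Hap27 vs Hap112: 9
The smallest is 2, between Hap209 and Hap27.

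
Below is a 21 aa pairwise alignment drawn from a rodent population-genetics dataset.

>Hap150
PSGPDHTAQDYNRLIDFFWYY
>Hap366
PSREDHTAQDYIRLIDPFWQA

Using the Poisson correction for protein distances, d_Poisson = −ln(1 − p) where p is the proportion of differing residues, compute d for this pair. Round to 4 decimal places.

0.3365

The sequences differ at positions 3 (G/R), 4 (P/E), 12 (N/I), 17 (F/P), 20 (Y/Q), 21 (Y/A).
p = 6/21 = 0.285714.
d = −ln(1 − 0.285714) = −ln(0.714286) = 0.3365.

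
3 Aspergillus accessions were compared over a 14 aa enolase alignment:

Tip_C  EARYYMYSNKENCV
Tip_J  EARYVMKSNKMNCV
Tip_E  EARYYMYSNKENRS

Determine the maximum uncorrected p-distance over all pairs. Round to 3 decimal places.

0.357

Pairwise Hamming distances:
  Tip_C vs Tip_J: 3
  Tip_C vs Tip_E: 2
  Tip_J vs Tip_E: 5
The largest is 5 mismatches, between Tip_J and Tip_E; p = 5/14 = 0.357.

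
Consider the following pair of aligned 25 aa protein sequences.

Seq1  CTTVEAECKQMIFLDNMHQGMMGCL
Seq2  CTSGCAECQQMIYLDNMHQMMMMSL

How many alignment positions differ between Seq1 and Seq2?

8

Differing sites — 3:T/S; 4:V/G; 5:E/C; 9:K/Q; 13:F/Y; 20:G/M; 23:G/M; 24:C/S.
That gives 8 mismatches out of 25 aligned sites, so the Hamming distance is 8.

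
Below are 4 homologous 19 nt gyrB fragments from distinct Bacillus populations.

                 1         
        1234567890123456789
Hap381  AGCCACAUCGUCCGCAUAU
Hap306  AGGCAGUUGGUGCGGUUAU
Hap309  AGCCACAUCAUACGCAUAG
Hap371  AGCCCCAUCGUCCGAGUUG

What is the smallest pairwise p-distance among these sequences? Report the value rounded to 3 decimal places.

0.158

Pairwise Hamming distances:
  Hap381 vs Hap306: 7
  Hap381 vs Hap309: 3
  Hap381 vs Hap371: 5
  Hap306 vs Hap309: 9
  Hap306 vs Hap371: 10
  Hap309 vs Hap371: 6
The smallest is 3 mismatches, between Hap381 and Hap309; p = 3/19 = 0.158.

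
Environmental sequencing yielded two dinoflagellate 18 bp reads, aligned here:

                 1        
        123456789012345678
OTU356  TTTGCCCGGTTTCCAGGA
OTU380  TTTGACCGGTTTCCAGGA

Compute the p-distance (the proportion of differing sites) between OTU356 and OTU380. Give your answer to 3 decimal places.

0.056

A single mismatch occurs at site 5 (C→A).
There are 1 differences over 18 sites, so p = 1/18 = 0.056.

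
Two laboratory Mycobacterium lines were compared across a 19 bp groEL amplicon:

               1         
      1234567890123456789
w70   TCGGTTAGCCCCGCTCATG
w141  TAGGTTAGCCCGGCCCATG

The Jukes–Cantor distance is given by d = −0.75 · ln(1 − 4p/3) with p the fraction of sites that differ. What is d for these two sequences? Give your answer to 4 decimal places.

0.1773

Differing sites — 2:C/A; 12:C/G; 15:T/C.
p = 3/19 = 0.157895.
d = −0.75 · ln(1 − (4/3)·0.157895) = −0.75 · ln(0.789473) = −0.75 · (-0.236390) = 0.1773.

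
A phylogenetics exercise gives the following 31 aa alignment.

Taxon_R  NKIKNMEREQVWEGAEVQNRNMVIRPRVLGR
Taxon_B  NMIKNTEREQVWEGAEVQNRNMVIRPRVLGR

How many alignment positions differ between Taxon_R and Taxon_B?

The sequences differ at positions 2 (K/M), 6 (M/T).
That gives 2 mismatches out of 31 aligned sites, so the Hamming distance is 2.

2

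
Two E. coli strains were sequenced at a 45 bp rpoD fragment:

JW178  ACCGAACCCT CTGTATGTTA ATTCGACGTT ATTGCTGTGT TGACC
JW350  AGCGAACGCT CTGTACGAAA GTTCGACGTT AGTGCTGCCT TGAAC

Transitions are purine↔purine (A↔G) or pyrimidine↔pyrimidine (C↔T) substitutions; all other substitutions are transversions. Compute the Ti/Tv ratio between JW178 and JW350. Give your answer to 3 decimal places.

0.429

The sequences differ at positions 2 (C/G, transversion), 8 (C/G, transversion), 16 (T/C, transition), 18 (T/A, transversion), 19 (T/A, transversion), 21 (A/G, transition), 32 (T/G, transversion), 38 (T/C, transition), 39 (G/C, transversion), 44 (C/A, transversion).
Of the 10 differences, 3 transitions and 7 transversions, so Ti/Tv = 3/7 = 0.429.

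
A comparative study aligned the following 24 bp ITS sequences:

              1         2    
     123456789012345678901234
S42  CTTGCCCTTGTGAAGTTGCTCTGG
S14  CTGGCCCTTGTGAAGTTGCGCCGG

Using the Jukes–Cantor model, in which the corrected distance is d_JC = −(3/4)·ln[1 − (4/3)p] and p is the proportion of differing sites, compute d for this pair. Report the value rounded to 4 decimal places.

0.1367

Mismatches occur at site 3 (T↔G), site 20 (T↔G), site 22 (T↔C).
p = 3/24 = 0.125000.
d = −0.75 · ln(1 − (4/3)·0.125000) = −0.75 · ln(0.833333) = −0.75 · (-0.182322) = 0.1367.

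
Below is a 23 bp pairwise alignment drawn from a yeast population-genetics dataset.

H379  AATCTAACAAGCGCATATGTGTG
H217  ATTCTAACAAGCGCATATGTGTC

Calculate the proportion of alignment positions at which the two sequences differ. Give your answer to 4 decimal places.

Mismatches occur at site 2 (A/T), site 23 (G/C).
There are 2 differences over 23 sites, so p = 2/23 = 0.0870.

0.0870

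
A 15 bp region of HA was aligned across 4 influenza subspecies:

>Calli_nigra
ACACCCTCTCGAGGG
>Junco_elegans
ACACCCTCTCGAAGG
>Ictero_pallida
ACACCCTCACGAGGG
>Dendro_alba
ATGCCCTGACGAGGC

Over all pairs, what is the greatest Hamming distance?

Pairwise Hamming distances:
  Calli_nigra vs Junco_elegans: 1
  Calli_nigra vs Ictero_pallida: 1
  Calli_nigra vs Dendro_alba: 5
  Junco_elegans vs Ictero_pallida: 2
  Junco_elegans vs Dendro_alba: 6
  Ictero_pallida vs Dendro_alba: 4
The largest is 6, between Junco_elegans and Dendro_alba.

6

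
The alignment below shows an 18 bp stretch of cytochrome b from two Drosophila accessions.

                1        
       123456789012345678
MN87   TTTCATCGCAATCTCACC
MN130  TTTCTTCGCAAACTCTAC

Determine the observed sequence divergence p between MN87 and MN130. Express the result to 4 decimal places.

0.2222

Differing sites — 5:A/T; 12:T/A; 16:A/T; 17:C/A.
There are 4 differences over 18 sites, so p = 4/18 = 0.2222.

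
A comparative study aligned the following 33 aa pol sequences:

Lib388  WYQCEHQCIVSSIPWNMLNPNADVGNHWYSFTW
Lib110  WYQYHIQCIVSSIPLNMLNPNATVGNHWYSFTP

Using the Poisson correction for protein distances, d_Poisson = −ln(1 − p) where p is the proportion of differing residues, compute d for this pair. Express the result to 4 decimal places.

0.2007

Mismatches occur at site 4 (C→Y), site 5 (E→H), site 6 (H→I), site 15 (W→L), site 23 (D→T), site 33 (W→P).
p = 6/33 = 0.181818.
d = −ln(1 − 0.181818) = −ln(0.818182) = 0.2007.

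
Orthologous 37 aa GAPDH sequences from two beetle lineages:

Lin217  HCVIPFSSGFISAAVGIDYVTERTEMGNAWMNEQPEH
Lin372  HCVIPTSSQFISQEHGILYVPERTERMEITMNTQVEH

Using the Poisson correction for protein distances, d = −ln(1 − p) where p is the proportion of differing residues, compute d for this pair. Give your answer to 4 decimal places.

0.4754

The sequences differ at positions 6 (F/T), 9 (G/Q), 13 (A/Q), 14 (A/E), 15 (V/H), 18 (D/L), 21 (T/P), 26 (M/R), 27 (G/M), 28 (N/E), 29 (A/I), 30 (W/T), 33 (E/T), 35 (P/V).
p = 14/37 = 0.378378.
d = −ln(1 − 0.378378) = −ln(0.621622) = 0.4754.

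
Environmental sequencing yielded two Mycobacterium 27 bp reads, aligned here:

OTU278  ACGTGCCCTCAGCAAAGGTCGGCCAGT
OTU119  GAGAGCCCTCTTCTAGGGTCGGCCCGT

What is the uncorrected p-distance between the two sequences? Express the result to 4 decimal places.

0.2963

The sequences differ at positions 1 (A/G), 2 (C/A), 4 (T/A), 11 (A/T), 12 (G/T), 14 (A/T), 16 (A/G), 25 (A/C).
There are 8 differences over 27 sites, so p = 8/27 = 0.2963.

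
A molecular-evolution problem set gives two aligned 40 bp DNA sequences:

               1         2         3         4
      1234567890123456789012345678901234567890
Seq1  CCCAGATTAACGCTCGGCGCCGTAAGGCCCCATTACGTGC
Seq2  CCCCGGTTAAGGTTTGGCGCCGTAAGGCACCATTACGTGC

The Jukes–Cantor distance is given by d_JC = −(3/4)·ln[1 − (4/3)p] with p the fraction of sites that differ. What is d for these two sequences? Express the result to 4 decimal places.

Differing sites — 4:A/C; 6:A/G; 11:C/G; 13:C/T; 15:C/T; 29:C/A.
p = 6/40 = 0.150000.
d = −0.75 · ln(1 − (4/3)·0.150000) = −0.75 · ln(0.800000) = −0.75 · (-0.223144) = 0.1674.

0.1674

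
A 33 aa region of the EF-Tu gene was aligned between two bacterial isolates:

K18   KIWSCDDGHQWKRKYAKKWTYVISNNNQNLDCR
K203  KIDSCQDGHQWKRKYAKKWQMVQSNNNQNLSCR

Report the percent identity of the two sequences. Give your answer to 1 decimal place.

The sequences differ at positions 3 (W/D), 6 (D/Q), 20 (T/Q), 21 (Y/M), 23 (I/Q), 31 (D/S).
27 of the 33 sites match, so the percent identity is 27/33 × 100 = 81.8%.

81.8%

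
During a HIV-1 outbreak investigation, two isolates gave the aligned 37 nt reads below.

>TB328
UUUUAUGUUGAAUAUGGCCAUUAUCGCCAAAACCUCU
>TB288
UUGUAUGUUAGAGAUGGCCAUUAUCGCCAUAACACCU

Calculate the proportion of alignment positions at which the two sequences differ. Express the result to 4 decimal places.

0.1892

The sequences differ at positions 3 (U/G), 10 (G/A), 11 (A/G), 13 (U/G), 30 (A/U), 34 (C/A), 35 (U/C).
There are 7 differences over 37 sites, so p = 7/37 = 0.1892.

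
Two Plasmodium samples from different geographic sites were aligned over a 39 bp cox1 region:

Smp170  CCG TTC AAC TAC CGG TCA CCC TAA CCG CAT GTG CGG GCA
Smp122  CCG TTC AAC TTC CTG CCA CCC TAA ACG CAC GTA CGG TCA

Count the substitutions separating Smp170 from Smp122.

7

Mismatches occur at site 11 (A↔T), site 14 (G↔T), site 16 (T↔C), site 25 (C↔A), site 30 (T↔C), site 33 (G↔A), site 37 (G↔T).
That gives 7 mismatches out of 39 aligned sites, so the Hamming distance is 7.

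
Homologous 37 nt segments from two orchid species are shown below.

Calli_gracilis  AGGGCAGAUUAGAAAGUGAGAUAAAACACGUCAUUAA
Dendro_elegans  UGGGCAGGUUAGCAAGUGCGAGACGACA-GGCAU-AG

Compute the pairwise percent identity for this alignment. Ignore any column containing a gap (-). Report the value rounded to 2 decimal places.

Excluding the 2 gap columns leaves 35 comparable sites.
Differing sites — 1:A/U; 8:A/G; 13:A/C; 19:A/C; 22:U/G; 24:A/C; 25:A/G; 31:U/G; 37:A/G.
26 of the 35 comparable sites match, so the percent identity is 26/35 × 100 = 74.29%.

74.29%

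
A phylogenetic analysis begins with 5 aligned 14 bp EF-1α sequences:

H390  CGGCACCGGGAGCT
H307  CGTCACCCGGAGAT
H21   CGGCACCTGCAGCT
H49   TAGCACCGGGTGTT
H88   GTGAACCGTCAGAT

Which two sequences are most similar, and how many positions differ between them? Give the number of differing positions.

2

Pairwise Hamming distances:
  H390 vs H307: 3
  H390 vs H21: 2
  H390 vs H49: 4
  H390 vs H88: 6
  H307 vs H21: 4
  H307 vs H49: 6
  H307 vs H88: 7
  H21 vs H49: 6
  H21 vs H88: 6
  H49 vs H88: 7
The smallest is 2, between H390 and H21.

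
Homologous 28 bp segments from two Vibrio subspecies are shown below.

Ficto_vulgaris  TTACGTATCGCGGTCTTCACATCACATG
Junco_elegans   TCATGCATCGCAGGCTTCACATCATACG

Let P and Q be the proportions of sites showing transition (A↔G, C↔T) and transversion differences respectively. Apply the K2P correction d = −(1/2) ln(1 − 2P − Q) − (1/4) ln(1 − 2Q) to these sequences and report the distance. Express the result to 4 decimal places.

0.3306

Mismatches occur at site 2 (T/C, transition), site 4 (C/T, transition), site 6 (T/C, transition), site 12 (G/A, transition), site 14 (T/G, transversion), site 25 (C/T, transition), site 27 (T/C, transition).
Of the 7 differences, 6 transitions and 1 transversion over 28 sites: P = 6/28 = 0.214286, Q = 1/28 = 0.035714.
d = −0.5·ln(0.535714) − 0.25·ln(0.928572) = −0.5·(-0.624155) − 0.25·(-0.074107) = 0.3306.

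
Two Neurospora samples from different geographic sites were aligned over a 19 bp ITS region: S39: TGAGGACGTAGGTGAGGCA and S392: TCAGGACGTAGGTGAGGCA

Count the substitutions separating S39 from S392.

The sequences differ at position 2 (G/C).
That gives 1 mismatch out of 19 aligned sites, so the Hamming distance is 1.

1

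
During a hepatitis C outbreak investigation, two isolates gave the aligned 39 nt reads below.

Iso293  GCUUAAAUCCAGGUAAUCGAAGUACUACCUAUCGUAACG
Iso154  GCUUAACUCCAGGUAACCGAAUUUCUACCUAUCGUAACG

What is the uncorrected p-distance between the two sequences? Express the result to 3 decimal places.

0.103

The sequences differ at positions 7 (A/C), 17 (U/C), 22 (G/U), 24 (A/U).
There are 4 differences over 39 sites, so p = 4/39 = 0.103.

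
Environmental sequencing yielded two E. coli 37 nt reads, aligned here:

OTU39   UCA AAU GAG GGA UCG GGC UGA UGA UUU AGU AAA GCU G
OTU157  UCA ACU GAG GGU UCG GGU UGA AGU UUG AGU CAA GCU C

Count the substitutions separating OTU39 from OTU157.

8

Mismatches occur at site 5 (A↔C), site 12 (A↔U), site 18 (C↔U), site 22 (U↔A), site 24 (A↔U), site 27 (U↔G), site 31 (A↔C), site 37 (G↔C).
That gives 8 mismatches out of 37 aligned sites, so the Hamming distance is 8.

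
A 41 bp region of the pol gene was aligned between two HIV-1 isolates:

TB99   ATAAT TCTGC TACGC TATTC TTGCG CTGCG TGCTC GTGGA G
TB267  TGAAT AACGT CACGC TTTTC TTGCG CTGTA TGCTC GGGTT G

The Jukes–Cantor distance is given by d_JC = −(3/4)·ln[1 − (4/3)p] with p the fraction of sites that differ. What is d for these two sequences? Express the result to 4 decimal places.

Differing sites — 1:A/T; 2:T/G; 6:T/A; 7:C/A; 8:T/C; 10:C/T; 11:T/C; 17:A/T; 29:C/T; 30:G/A; 37:T/G; 39:G/T; 40:A/T.
p = 13/41 = 0.317073.
d = −0.75 · ln(1 − (4/3)·0.317073) = −0.75 · ln(0.577236) = −0.75 · (-0.549504) = 0.4121.

0.4121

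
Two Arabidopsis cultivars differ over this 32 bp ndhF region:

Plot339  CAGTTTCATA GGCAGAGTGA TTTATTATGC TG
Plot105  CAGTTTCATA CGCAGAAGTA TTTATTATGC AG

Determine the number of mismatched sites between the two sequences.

5

Differing sites — 11:G/C; 17:G/A; 18:T/G; 19:G/T; 31:T/A.
That gives 5 mismatches out of 32 aligned sites, so the Hamming distance is 5.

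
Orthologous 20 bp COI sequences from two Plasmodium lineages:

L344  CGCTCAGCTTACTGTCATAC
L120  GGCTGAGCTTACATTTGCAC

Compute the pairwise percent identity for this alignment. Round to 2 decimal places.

The sequences differ at positions 1 (C/G), 5 (C/G), 13 (T/A), 14 (G/T), 16 (C/T), 17 (A/G), 18 (T/C).
13 of the 20 sites match, so the percent identity is 13/20 × 100 = 65.00%.

65.00%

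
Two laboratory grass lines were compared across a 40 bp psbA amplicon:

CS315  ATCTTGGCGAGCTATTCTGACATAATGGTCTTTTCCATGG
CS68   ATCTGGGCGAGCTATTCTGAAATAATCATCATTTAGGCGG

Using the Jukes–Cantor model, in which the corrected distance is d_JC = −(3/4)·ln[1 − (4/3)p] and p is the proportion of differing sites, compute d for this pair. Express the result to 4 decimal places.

The sequences differ at positions 5 (T/G), 21 (C/A), 27 (G/C), 28 (G/A), 31 (T/A), 35 (C/A), 36 (C/G), 37 (A/G), 38 (T/C).
p = 9/40 = 0.225000.
d = −0.75 · ln(1 − (4/3)·0.225000) = −0.75 · ln(0.700000) = −0.75 · (-0.356675) = 0.2675.

0.2675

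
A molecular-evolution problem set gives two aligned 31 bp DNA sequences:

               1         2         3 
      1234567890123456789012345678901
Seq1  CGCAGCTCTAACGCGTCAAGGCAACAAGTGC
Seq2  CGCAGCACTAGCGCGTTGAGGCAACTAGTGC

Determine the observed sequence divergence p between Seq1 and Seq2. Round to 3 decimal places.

0.161

Mismatches occur at site 7 (T↔A), site 11 (A↔G), site 17 (C↔T), site 18 (A↔G), site 26 (A↔T).
There are 5 differences over 31 sites, so p = 5/31 = 0.161.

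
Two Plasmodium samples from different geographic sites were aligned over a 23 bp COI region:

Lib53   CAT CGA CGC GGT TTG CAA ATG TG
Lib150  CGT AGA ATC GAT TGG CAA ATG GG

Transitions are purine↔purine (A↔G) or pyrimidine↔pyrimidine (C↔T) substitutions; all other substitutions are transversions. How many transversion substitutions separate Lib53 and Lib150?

5

Differing sites — 2:A/G (Ti); 4:C/A (Tv); 7:C/A (Tv); 8:G/T (Tv); 11:G/A (Ti); 14:T/G (Tv); 22:T/G (Tv).
Of the 7 differences, 2 transitions and 5 transversions, so the answer is 5.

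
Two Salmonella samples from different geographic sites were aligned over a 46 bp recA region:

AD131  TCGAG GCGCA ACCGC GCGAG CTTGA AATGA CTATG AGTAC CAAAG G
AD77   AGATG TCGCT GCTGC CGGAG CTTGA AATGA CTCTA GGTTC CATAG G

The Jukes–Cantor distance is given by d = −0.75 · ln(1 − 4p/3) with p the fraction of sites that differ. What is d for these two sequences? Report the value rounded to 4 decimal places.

Mismatches occur at site 1 (T/A), site 2 (C/G), site 3 (G/A), site 4 (A/T), site 6 (G/T), site 10 (A/T), site 11 (A/G), site 13 (C/T), site 16 (G/C), site 17 (C/G), site 33 (A/C), site 35 (G/A), site 36 (A/G), site 39 (A/T), site 43 (A/T).
p = 15/46 = 0.326087.
d = −0.75 · ln(1 − (4/3)·0.326087) = −0.75 · ln(0.565217) = −0.75 · (-0.570546) = 0.4279.

0.4279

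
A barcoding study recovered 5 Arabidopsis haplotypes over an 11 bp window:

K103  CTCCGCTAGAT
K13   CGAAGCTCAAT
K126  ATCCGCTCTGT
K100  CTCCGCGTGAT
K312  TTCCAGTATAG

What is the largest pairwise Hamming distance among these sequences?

Pairwise Hamming distances:
  K103 vs K13: 5
  K103 vs K126: 4
  K103 vs K100: 2
  K103 vs K312: 5
  K13 vs K126: 6
  K13 vs K100: 6
  K13 vs K312: 9
  K126 vs K100: 5
  K126 vs K312: 6
  K100 vs K312: 7
The largest is 9, between K13 and K312.

9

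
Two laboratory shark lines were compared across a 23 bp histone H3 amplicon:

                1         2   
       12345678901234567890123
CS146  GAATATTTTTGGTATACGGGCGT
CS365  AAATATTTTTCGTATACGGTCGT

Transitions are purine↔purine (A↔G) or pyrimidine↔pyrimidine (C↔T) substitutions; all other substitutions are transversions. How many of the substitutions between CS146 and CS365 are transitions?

1

Mismatches occur at site 1 (G↔A, transition), site 11 (G↔C, transversion), site 20 (G↔T, transversion).
Of the 3 differences, 1 transition and 2 transversions, so the answer is 1.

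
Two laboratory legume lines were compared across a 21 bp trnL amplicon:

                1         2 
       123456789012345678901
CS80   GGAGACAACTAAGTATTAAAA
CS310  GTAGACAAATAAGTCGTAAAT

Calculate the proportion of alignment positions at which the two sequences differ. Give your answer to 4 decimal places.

0.2381

The sequences differ at positions 2 (G/T), 9 (C/A), 15 (A/C), 16 (T/G), 21 (A/T).
There are 5 differences over 21 sites, so p = 5/21 = 0.2381.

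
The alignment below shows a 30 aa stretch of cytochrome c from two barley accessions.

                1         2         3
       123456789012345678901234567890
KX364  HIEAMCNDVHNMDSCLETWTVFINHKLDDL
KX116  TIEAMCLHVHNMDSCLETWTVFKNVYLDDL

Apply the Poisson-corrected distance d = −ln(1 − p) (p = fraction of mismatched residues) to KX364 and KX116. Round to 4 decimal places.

0.2231

The sequences differ at positions 1 (H/T), 7 (N/L), 8 (D/H), 23 (I/K), 25 (H/V), 26 (K/Y).
p = 6/30 = 0.200000.
d = −ln(1 − 0.200000) = −ln(0.800000) = 0.2231.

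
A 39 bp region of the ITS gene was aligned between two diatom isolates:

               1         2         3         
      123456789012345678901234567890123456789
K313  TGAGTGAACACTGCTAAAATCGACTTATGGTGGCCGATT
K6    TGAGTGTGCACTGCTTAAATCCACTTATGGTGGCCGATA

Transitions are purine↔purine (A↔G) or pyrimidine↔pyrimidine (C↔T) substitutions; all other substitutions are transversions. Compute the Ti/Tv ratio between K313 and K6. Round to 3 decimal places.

0.250

Differing sites — 7:A/T (Tv); 8:A/G (Ti); 16:A/T (Tv); 22:G/C (Tv); 39:T/A (Tv).
Of the 5 differences, 1 transition and 4 transversions, so Ti/Tv = 1/4 = 0.250.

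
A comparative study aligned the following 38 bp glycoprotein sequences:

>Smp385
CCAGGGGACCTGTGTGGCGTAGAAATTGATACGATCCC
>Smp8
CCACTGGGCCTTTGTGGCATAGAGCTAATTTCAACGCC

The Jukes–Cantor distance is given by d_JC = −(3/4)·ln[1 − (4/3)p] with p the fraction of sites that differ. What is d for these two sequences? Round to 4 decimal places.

0.5068

The sequences differ at positions 4 (G/C), 5 (G/T), 8 (A/G), 12 (G/T), 19 (G/A), 24 (A/G), 25 (A/C), 27 (T/A), 28 (G/A), 29 (A/T), 31 (A/T), 33 (G/A), 35 (T/C), 36 (C/G).
p = 14/38 = 0.368421.
d = −0.75 · ln(1 − (4/3)·0.368421) = −0.75 · ln(0.508772) = −0.75 · (-0.675755) = 0.5068.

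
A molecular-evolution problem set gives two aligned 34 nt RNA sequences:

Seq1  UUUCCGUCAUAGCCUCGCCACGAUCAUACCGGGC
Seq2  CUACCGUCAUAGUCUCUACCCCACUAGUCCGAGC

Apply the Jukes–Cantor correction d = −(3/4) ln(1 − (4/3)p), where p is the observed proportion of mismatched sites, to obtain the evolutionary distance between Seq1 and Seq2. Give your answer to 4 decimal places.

0.4770

The sequences differ at positions 1 (U/C), 3 (U/A), 13 (C/U), 17 (G/U), 18 (C/A), 20 (A/C), 22 (G/C), 24 (U/C), 25 (C/U), 27 (U/G), 28 (A/U), 32 (G/A).
p = 12/34 = 0.352941.
d = −0.75 · ln(1 − (4/3)·0.352941) = −0.75 · ln(0.529412) = −0.75 · (-0.635988) = 0.4770.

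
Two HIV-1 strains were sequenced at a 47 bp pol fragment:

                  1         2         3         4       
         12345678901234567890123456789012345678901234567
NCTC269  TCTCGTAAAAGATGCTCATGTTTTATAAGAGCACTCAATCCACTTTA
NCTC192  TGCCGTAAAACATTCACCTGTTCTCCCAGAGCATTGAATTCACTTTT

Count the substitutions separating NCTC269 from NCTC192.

14

The sequences differ at positions 2 (C/G), 3 (T/C), 11 (G/C), 14 (G/T), 16 (T/A), 18 (A/C), 23 (T/C), 25 (A/C), 26 (T/C), 27 (A/C), 34 (C/T), 36 (C/G), 40 (C/T), 47 (A/T).
That gives 14 mismatches out of 47 aligned sites, so the Hamming distance is 14.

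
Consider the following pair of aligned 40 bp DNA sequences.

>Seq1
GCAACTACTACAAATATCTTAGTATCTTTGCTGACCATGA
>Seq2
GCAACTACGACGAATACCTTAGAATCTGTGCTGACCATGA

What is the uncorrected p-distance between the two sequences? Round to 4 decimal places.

The sequences differ at positions 9 (T/G), 12 (A/G), 17 (T/C), 23 (T/A), 28 (T/G).
There are 5 differences over 40 sites, so p = 5/40 = 0.1250.

0.1250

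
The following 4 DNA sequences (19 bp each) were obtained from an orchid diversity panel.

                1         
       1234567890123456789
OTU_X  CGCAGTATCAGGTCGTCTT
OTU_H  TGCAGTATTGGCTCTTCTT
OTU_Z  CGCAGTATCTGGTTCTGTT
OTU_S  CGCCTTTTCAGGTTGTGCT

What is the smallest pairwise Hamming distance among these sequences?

Pairwise Hamming distances:
  OTU_X vs OTU_H: 5
  OTU_X vs OTU_Z: 4
  OTU_X vs OTU_S: 6
  OTU_H vs OTU_Z: 7
  OTU_H vs OTU_S: 11
  OTU_Z vs OTU_S: 6
The smallest is 4, between OTU_X and OTU_Z.

4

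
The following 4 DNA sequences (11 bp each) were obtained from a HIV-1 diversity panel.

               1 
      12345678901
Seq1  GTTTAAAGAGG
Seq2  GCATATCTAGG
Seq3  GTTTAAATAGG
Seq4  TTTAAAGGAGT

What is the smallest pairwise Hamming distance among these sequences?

Pairwise Hamming distances:
  Seq1 vs Seq2: 5
  Seq1 vs Seq3: 1
  Seq1 vs Seq4: 4
  Seq2 vs Seq3: 4
  Seq2 vs Seq4: 8
  Seq3 vs Seq4: 5
The smallest is 1, between Seq1 and Seq3.

1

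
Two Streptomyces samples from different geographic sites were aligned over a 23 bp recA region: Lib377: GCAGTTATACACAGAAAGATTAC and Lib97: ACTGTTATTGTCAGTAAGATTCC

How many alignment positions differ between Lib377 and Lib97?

The sequences differ at positions 1 (G/A), 3 (A/T), 9 (A/T), 10 (C/G), 11 (A/T), 15 (A/T), 22 (A/C).
That gives 7 mismatches out of 23 aligned sites, so the Hamming distance is 7.

7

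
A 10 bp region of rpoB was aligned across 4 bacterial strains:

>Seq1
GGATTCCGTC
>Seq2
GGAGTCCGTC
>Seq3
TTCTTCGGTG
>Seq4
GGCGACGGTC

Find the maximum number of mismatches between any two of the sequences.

Pairwise Hamming distances:
  Seq1 vs Seq2: 1
  Seq1 vs Seq3: 5
  Seq1 vs Seq4: 4
  Seq2 vs Seq3: 6
  Seq2 vs Seq4: 3
  Seq3 vs Seq4: 5
The largest is 6, between Seq2 and Seq3.

6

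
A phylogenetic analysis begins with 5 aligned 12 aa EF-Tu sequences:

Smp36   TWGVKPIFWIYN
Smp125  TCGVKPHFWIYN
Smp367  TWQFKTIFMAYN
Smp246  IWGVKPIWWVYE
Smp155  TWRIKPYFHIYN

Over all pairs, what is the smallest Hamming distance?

Pairwise Hamming distances:
  Smp36 vs Smp125: 2
  Smp36 vs Smp367: 5
  Smp36 vs Smp246: 4
  Smp36 vs Smp155: 4
  Smp125 vs Smp367: 7
  Smp125 vs Smp246: 6
  Smp125 vs Smp155: 5
  Smp367 vs Smp246: 8
  Smp367 vs Smp155: 6
  Smp246 vs Smp155: 8
The smallest is 2, between Smp36 and Smp125.

2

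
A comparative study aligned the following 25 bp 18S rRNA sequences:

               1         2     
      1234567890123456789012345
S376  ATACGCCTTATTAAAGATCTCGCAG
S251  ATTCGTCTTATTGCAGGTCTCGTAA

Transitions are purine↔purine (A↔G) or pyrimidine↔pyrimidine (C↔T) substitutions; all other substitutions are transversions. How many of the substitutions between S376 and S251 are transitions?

5

Differing sites — 3:A/T (Tv); 6:C/T (Ti); 13:A/G (Ti); 14:A/C (Tv); 17:A/G (Ti); 23:C/T (Ti); 25:G/A (Ti).
Of the 7 differences, 5 transitions and 2 transversions, so the answer is 5.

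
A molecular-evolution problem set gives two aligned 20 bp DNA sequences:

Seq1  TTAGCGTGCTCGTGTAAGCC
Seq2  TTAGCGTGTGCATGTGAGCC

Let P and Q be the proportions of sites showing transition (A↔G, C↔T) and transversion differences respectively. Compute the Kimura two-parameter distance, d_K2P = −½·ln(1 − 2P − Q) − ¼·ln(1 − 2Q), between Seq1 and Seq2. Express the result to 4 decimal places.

0.2417

The sequences differ at positions 9 (C/T, transition), 10 (T/G, transversion), 12 (G/A, transition), 16 (A/G, transition).
Of the 4 differences, 3 transitions and 1 transversion over 20 sites: P = 3/20 = 0.150000, Q = 1/20 = 0.050000.
d = −0.5·ln(0.650000) − 0.25·ln(0.900000) = −0.5·(-0.430783) − 0.25·(-0.105361) = 0.2417.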